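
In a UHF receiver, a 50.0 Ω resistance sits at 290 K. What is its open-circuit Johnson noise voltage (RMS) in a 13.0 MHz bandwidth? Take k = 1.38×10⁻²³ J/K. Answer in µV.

3.23 µV

V_n = √(4kTRB)
4kTRB = 4 × 1.38×10⁻²³ × 290 × 5.00×10¹ × 1.30×10⁷ = 1.04×10⁻¹¹ V²
V_n = √(1.04×10⁻¹¹) = 3.23×10⁻⁶ V = 3.23 µV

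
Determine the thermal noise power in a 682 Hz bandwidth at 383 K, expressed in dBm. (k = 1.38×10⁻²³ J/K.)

−144.4 dBm

P_n = kTB = 1.38×10⁻²³ × 383 × 6.82×10² = 3.60×10⁻¹⁸ W
In dBm: 10 log₁₀(3.60×10⁻¹⁸ / 10⁻³) = −144.4 dBm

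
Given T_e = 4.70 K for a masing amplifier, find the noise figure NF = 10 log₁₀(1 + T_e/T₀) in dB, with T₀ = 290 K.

F = 1 + T_e/T₀ = 1 + 4.70/290 = 1.01621
NF = 10 log₁₀(1.01621) = 0.070 dB

0.070 dB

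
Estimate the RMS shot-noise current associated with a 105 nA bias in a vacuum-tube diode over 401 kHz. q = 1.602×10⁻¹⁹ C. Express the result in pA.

I_n = √(2qI·B)
2qI·B = 2 × 1.602×10⁻¹⁹ × 1.05×10⁻⁷ × 4.01×10⁵ = 1.35×10⁻²⁰ A²
I_n = √(1.35×10⁻²⁰) = 1.16×10⁻¹⁰ A = 116 pA

116 pA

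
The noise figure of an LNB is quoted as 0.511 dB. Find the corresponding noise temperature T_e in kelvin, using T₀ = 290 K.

36.2 K

F = 10^(0.511/10) = 1.12486
T_e = (F − 1)·T₀ = (1.12486 − 1) × 290 = 36.2 K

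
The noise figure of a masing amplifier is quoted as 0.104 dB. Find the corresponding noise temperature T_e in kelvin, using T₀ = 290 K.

7.03 K

F = 10^(0.104/10) = 1.02424
T_e = (F − 1)·T₀ = (1.02424 − 1) × 290 = 7.03 K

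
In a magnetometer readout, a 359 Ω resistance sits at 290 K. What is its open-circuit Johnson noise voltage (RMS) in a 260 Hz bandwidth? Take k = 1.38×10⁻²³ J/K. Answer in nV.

38.7 nV

V_n = √(4kTRB)
4kTRB = 4 × 1.38×10⁻²³ × 290 × 3.59×10² × 2.60×10² = 1.49×10⁻¹⁵ V²
V_n = √(1.49×10⁻¹⁵) = 3.87×10⁻⁸ V = 38.7 nV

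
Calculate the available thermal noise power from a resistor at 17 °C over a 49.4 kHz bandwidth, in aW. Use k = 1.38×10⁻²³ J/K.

198 aW

T = 17 °C + 273.15 = 290.15 K
P_n = kTB = 1.38×10⁻²³ × 290.15 × 4.94×10⁴ = 1.98×10⁻¹⁶ W = 198 aW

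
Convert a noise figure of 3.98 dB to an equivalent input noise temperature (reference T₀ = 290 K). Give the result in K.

435 K

F = 10^(3.98/10) = 2.50035
T_e = (F − 1)·T₀ = (2.50035 − 1) × 290 = 435 K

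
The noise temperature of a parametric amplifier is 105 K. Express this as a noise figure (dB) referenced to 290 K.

1.34 dB

F = 1 + T_e/T₀ = 1 + 105/290 = 1.36207
NF = 10 log₁₀(1.36207) = 1.34 dB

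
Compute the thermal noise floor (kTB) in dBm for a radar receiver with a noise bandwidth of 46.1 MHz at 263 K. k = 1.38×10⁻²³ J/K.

P_n = kTB = 1.38×10⁻²³ × 263 × 4.61×10⁷ = 1.67×10⁻¹³ W
In dBm: 10 log₁₀(1.67×10⁻¹³ / 10⁻³) = −97.8 dBm

−97.8 dBm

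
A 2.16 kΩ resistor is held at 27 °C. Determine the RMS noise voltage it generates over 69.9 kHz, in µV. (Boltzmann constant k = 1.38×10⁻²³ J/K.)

T = 27 °C + 273.15 = 300.15 K
V_n = √(4kTRB)
4kTRB = 4 × 1.38×10⁻²³ × 300.15 × 2.16×10³ × 6.99×10⁴ = 2.50×10⁻¹² V²
V_n = √(2.50×10⁻¹²) = 1.58×10⁻⁶ V = 1.58 µV

1.58 µV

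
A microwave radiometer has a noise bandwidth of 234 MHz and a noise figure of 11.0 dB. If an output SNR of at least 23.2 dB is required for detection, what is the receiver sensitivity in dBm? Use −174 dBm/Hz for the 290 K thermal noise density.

−56.1 dBm

Sensitivity = −174 + 10 log₁₀(B) + NF + SNR_min
= −174 + 83.69 + 11.0 + 23.2
= −56.11 dBm → −56.1 dBm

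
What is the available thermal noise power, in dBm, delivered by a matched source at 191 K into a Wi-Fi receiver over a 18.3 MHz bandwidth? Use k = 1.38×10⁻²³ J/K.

P_n = kTB = 1.38×10⁻²³ × 191 × 1.83×10⁷ = 4.82×10⁻¹⁴ W
In dBm: 10 log₁₀(4.82×10⁻¹⁴ / 10⁻³) = −103.2 dBm

−103.2 dBm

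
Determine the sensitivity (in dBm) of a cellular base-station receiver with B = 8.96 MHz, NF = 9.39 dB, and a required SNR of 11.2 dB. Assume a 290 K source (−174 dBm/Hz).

Sensitivity = −174 + 10 log₁₀(B) + NF + SNR_min
= −174 + 69.52 + 9.39 + 11.2
= −83.89 dBm → −83.9 dBm

−83.9 dBm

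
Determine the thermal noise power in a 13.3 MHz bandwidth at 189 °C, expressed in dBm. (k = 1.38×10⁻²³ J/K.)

−100.7 dBm

T = 189 °C + 273.15 = 462.15 K
P_n = kTB = 1.38×10⁻²³ × 462.15 × 1.33×10⁷ = 8.48×10⁻¹⁴ W
In dBm: 10 log₁₀(8.48×10⁻¹⁴ / 10⁻³) = −100.7 dBm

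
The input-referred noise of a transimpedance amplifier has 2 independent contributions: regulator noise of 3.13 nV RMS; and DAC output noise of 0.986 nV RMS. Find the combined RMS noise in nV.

3.28 nV

Uncorrelated sources add in power (mean-square): V_tot = √(ΣV_i²)
V_tot = √[(3.13×10⁻⁹)² + (9.86×10⁻¹⁰)²] = 3.28×10⁻⁹ V = 3.28 nV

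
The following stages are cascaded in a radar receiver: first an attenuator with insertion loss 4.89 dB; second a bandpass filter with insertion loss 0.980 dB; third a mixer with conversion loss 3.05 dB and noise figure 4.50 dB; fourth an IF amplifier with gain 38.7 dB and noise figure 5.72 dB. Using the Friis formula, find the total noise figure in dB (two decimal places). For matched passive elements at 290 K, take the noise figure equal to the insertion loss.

Convert to linear (a loss of L dB is a gain of −L dB): F_i = 10^(NF_i/10), G_i = 10^(G_i,dB/10)
  Stage 1: F_1 = 10^(4.89/10) = 3.083, G_1 = 10^(−4.89/10) = 0.3243
  Stage 2: F_2 = 10^(0.980/10) = 1.253, G_2 = 10^(−0.980/10) = 0.7980
  Stage 3: F_3 = 10^(4.50/10) = 2.818, G_3 = 10^(−3.05/10) = 0.4955
  Stage 4: F_4 = 10^(5.72/10) = 3.733, G_4 = 10^(38.7/10) = 7413
Friis cascade:
  F = 3.083 + (1.253 − 1)/0.3243 + (2.818 − 1)/0.2588 + (3.733 − 1)/0.1282 = 32.20
NF = 10 log₁₀(32.20) = 15.08 dB

15.08 dB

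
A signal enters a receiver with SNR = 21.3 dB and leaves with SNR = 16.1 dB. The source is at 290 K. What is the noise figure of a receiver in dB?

5.2 dB

NF (dB) = SNR_in(dB) − SNR_out(dB) when the source is at T₀
NF = 21.3 − 16.1 = 5.2 dB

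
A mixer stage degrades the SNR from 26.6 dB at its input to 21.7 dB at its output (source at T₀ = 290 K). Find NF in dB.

4.9 dB

NF (dB) = SNR_in(dB) − SNR_out(dB) when the source is at T₀
NF = 26.6 − 21.7 = 4.9 dB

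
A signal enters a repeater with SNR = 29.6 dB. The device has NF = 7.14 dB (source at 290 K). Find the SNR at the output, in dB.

22.46 dB

By definition F = SNR_in/SNR_out, so in dB: SNR_out = SNR_in − NF
SNR_out = 29.6 − 7.14 = 22.46 dB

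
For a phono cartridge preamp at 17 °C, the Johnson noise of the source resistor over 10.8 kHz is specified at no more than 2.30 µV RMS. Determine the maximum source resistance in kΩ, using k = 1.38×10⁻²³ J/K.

30.6 kΩ

T = 17 °C + 273.15 = 290.15 K
Johnson–Nyquist: V_n = √(4kTRB) ⇒ R = V_n² / (4kTB)
4kTB = 4 × 1.38×10⁻²³ × 290.15 × 1.08×10⁴ = 1.73×10⁻¹⁶
R = (2.30×10⁻⁶)² / 1.73×10⁻¹⁶ = 3.06×10⁴ Ω = 30.6 kΩ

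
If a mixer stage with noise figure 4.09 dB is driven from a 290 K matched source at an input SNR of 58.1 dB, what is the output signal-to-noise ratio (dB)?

54.01 dB

By definition F = SNR_in/SNR_out, so in dB: SNR_out = SNR_in − NF
SNR_out = 58.1 − 4.09 = 54.01 dB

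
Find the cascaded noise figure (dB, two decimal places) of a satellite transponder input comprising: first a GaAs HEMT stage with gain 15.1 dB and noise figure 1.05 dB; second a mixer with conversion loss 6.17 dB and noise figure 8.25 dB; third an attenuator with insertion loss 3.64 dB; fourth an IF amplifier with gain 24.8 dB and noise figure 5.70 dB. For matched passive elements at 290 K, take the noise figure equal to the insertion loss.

3.84 dB

Convert to linear (a loss of L dB is a gain of −L dB): F_i = 10^(NF_i/10), G_i = 10^(G_i,dB/10)
  Stage 1: F_1 = 10^(1.05/10) = 1.274, G_1 = 10^(15.1/10) = 32.36
  Stage 2: F_2 = 10^(8.25/10) = 6.683, G_2 = 10^(−6.17/10) = 0.2415
  Stage 3: F_3 = 10^(3.64/10) = 2.312, G_3 = 10^(−3.64/10) = 0.4325
  Stage 4: F_4 = 10^(5.70/10) = 3.715, G_4 = 10^(24.8/10) = 302.0
Friis cascade:
  F = 1.274 + (6.683 − 1)/32.36 + (2.312 − 1)/7.816 + (3.715 − 1)/3.381 = 2.420
NF = 10 log₁₀(2.420) = 3.84 dB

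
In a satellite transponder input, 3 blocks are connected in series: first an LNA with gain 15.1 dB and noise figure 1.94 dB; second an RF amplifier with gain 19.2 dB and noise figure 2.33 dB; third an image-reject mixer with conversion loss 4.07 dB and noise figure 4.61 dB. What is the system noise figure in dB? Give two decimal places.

2.00 dB

Convert to linear (a loss of L dB is a gain of −L dB): F_i = 10^(NF_i/10), G_i = 10^(G_i,dB/10)
  Stage 1: F_1 = 10^(1.94/10) = 1.563, G_1 = 10^(15.1/10) = 32.36
  Stage 2: F_2 = 10^(2.33/10) = 1.710, G_2 = 10^(19.2/10) = 83.18
  Stage 3: F_3 = 10^(4.61/10) = 2.891, G_3 = 10^(−4.07/10) = 0.3917
Friis cascade:
  F = 1.563 + (1.710 − 1)/32.36 + (2.891 − 1)/2692 = 1.586
NF = 10 log₁₀(1.586) = 2.00 dB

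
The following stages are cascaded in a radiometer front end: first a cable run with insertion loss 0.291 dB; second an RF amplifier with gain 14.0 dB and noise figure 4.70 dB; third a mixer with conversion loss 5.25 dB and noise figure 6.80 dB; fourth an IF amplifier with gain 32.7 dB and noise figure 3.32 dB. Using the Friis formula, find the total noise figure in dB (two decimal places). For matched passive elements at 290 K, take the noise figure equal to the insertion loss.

Convert to linear (a loss of L dB is a gain of −L dB): F_i = 10^(NF_i/10), G_i = 10^(G_i,dB/10)
  Stage 1: F_1 = 10^(0.291/10) = 1.069, G_1 = 10^(−0.291/10) = 0.9352
  Stage 2: F_2 = 10^(4.70/10) = 2.951, G_2 = 10^(14.0/10) = 25.12
  Stage 3: F_3 = 10^(6.80/10) = 4.786, G_3 = 10^(−5.25/10) = 0.2985
  Stage 4: F_4 = 10^(3.32/10) = 2.148, G_4 = 10^(32.7/10) = 1862
Friis cascade:
  F = 1.069 + (2.951 − 1)/0.9352 + (4.786 − 1)/23.49 + (2.148 − 1)/7.013 = 3.481
NF = 10 log₁₀(3.481) = 5.42 dB

5.42 dB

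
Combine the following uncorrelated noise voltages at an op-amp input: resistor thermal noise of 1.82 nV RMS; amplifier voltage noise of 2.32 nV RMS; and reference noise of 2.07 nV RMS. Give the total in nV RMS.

Uncorrelated sources add in power (mean-square): V_tot = √(ΣV_i²)
V_tot = √[(1.82×10⁻⁹)² + (2.32×10⁻⁹)² + (2.07×10⁻⁹)²] = 3.60×10⁻⁹ V = 3.60 nV

3.60 nV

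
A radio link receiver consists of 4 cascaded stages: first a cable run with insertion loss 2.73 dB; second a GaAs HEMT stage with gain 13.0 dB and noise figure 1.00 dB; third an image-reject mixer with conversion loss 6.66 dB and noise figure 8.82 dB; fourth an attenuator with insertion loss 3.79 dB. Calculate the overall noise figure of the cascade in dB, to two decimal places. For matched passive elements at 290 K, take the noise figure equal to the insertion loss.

Convert to linear (a loss of L dB is a gain of −L dB): F_i = 10^(NF_i/10), G_i = 10^(G_i,dB/10)
  Stage 1: F_1 = 10^(2.73/10) = 1.875, G_1 = 10^(−2.73/10) = 0.5333
  Stage 2: F_2 = 10^(1.00/10) = 1.259, G_2 = 10^(13.0/10) = 19.95
  Stage 3: F_3 = 10^(8.82/10) = 7.621, G_3 = 10^(−6.66/10) = 0.2158
  Stage 4: F_4 = 10^(3.79/10) = 2.393, G_4 = 10^(−3.79/10) = 0.4178
Friis cascade:
  F = 1.875 + (1.259 − 1)/0.5333 + (7.621 − 1)/10.64 + (2.393 − 1)/2.296 = 3.589
NF = 10 log₁₀(3.589) = 5.55 dB

5.55 dB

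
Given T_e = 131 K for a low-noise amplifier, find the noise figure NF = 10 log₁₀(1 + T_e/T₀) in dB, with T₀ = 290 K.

F = 1 + T_e/T₀ = 1 + 131/290 = 1.45172
NF = 10 log₁₀(1.45172) = 1.62 dB

1.62 dB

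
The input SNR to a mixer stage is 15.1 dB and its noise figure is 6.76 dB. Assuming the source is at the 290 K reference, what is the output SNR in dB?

By definition F = SNR_in/SNR_out, so in dB: SNR_out = SNR_in − NF
SNR_out = 15.1 − 6.76 = 8.34 dB

8.34 dB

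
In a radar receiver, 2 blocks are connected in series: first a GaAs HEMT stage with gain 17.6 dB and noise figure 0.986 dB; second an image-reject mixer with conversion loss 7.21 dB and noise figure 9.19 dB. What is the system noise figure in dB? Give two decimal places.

1.40 dB

Convert to linear (a loss of L dB is a gain of −L dB): F_i = 10^(NF_i/10), G_i = 10^(G_i,dB/10)
  Stage 1: F_1 = 10^(0.986/10) = 1.255, G_1 = 10^(17.6/10) = 57.54
  Stage 2: F_2 = 10^(9.19/10) = 8.299, G_2 = 10^(−7.21/10) = 0.1901
Friis cascade:
  F = 1.255 + (8.299 − 1)/57.54 = 1.382
NF = 10 log₁₀(1.382) = 1.40 dB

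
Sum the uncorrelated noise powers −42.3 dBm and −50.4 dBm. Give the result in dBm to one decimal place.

Convert to linear, add, convert back:
P₁ = 5.89×10⁻⁸ W, P₂ = 9.12×10⁻⁹ W
P_tot = 6.80×10⁻⁸ W → 10 log₁₀(P_tot / 10⁻³) = −41.7 dBm

−41.7 dBm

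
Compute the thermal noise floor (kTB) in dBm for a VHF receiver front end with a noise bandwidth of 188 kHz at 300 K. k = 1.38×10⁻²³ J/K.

−121.1 dBm

P_n = kTB = 1.38×10⁻²³ × 300 × 1.88×10⁵ = 7.78×10⁻¹⁶ W
In dBm: 10 log₁₀(7.78×10⁻¹⁶ / 10⁻³) = −121.1 dBm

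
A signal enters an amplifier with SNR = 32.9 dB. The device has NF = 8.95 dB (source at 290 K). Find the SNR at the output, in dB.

23.95 dB

By definition F = SNR_in/SNR_out, so in dB: SNR_out = SNR_in − NF
SNR_out = 32.9 − 8.95 = 23.95 dB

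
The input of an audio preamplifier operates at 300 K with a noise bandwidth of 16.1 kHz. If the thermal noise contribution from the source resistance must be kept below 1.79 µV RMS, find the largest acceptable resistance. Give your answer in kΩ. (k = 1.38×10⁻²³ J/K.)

12.0 kΩ

Johnson–Nyquist: V_n = √(4kTRB) ⇒ R = V_n² / (4kTB)
4kTB = 4 × 1.38×10⁻²³ × 300 × 1.61×10⁴ = 2.67×10⁻¹⁶
R = (1.79×10⁻⁶)² / 2.67×10⁻¹⁶ = 1.20×10⁴ Ω = 12.0 kΩ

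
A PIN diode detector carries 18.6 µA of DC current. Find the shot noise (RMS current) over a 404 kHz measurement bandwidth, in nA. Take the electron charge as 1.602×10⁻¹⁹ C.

1.55 nA

I_n = √(2qI·B)
2qI·B = 2 × 1.602×10⁻¹⁹ × 1.86×10⁻⁵ × 4.04×10⁵ = 2.41×10⁻¹⁸ A²
I_n = √(2.41×10⁻¹⁸) = 1.55×10⁻⁹ A = 1.55 nA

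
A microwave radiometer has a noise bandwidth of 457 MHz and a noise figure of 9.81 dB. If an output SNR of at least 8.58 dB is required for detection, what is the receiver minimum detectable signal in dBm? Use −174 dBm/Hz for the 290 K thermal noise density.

−69.0 dBm

Sensitivity = −174 + 10 log₁₀(B) + NF + SNR_min
= −174 + 86.6 + 9.81 + 8.58
= −69.01 dBm → −69.0 dBm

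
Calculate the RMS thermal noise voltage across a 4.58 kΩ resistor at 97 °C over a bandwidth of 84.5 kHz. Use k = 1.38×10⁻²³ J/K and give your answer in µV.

T = 97 °C + 273.15 = 370.15 K
V_n = √(4kTRB)
4kTRB = 4 × 1.38×10⁻²³ × 370.15 × 4.58×10³ × 8.45×10⁴ = 7.91×10⁻¹² V²
V_n = √(7.91×10⁻¹²) = 2.81×10⁻⁶ V = 2.81 µV

2.81 µV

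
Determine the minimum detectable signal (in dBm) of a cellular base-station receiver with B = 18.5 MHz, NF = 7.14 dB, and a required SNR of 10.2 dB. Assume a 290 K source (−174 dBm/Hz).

−84.0 dBm

Sensitivity = −174 + 10 log₁₀(B) + NF + SNR_min
= −174 + 72.67 + 7.14 + 10.2
= −83.99 dBm → −84.0 dBm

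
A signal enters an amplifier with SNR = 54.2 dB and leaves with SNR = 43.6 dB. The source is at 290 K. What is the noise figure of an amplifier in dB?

10.6 dB

NF (dB) = SNR_in(dB) − SNR_out(dB) when the source is at T₀
NF = 54.2 − 43.6 = 10.6 dB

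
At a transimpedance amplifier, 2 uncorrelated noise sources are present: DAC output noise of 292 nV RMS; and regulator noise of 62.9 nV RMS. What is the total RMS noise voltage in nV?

Uncorrelated sources add in power (mean-square): V_tot = √(ΣV_i²)
V_tot = √[(2.92×10⁻⁷)² + (6.29×10⁻⁸)²] = 2.99×10⁻⁷ V = 299 nV

299 nV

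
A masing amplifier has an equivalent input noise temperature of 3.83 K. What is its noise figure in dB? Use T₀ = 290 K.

F = 1 + T_e/T₀ = 1 + 3.83/290 = 1.01321
NF = 10 log₁₀(1.01321) = 0.057 dB

0.057 dB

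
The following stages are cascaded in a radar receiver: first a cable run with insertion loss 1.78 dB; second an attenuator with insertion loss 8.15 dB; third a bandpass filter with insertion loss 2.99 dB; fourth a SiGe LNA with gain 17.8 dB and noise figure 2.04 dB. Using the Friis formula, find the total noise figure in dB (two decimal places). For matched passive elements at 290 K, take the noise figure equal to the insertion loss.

14.96 dB

Convert to linear (a loss of L dB is a gain of −L dB): F_i = 10^(NF_i/10), G_i = 10^(G_i,dB/10)
  Stage 1: F_1 = 10^(1.78/10) = 1.507, G_1 = 10^(−1.78/10) = 0.6637
  Stage 2: F_2 = 10^(8.15/10) = 6.531, G_2 = 10^(−8.15/10) = 0.1531
  Stage 3: F_3 = 10^(2.99/10) = 1.991, G_3 = 10^(−2.99/10) = 0.5023
  Stage 4: F_4 = 10^(2.04/10) = 1.600, G_4 = 10^(17.8/10) = 60.26
Friis cascade:
  F = 1.507 + (6.531 − 1)/0.6637 + (1.991 − 1)/0.1016 + (1.600 − 1)/0.05105 = 31.33
NF = 10 log₁₀(31.33) = 14.96 dB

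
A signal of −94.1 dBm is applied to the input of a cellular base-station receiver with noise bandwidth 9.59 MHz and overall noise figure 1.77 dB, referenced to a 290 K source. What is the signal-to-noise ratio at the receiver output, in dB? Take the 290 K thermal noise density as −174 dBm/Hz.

Noise floor: N = −174 + 10 log₁₀(B) + NF
10 log₁₀(9.59×10⁶) = 69.82 dB
N = −174 + 69.82 + 1.77 = −102.41 dBm
SNR = P_sig − N = −94.1 − (−102.41) = 8.31 dB → 8.3 dB

8.3 dB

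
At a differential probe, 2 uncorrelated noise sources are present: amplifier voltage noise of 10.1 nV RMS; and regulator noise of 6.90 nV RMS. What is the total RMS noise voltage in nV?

Uncorrelated sources add in power (mean-square): V_tot = √(ΣV_i²)
V_tot = √[(1.01×10⁻⁸)² + (6.90×10⁻⁹)²] = 1.22×10⁻⁸ V = 12.2 nV

12.2 nV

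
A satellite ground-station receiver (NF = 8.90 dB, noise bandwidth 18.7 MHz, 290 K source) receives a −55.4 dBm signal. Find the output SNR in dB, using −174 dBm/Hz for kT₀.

Noise floor: N = −174 + 10 log₁₀(B) + NF
10 log₁₀(1.87×10⁷) = 72.72 dB
N = −174 + 72.72 + 8.90 = −92.38 dBm
SNR = P_sig − N = −55.4 − (−92.38) = 36.98 dB → 37.0 dB

37.0 dB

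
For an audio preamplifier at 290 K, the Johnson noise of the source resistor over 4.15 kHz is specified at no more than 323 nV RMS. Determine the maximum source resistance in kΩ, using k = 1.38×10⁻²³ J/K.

Johnson–Nyquist: V_n = √(4kTRB) ⇒ R = V_n² / (4kTB)
4kTB = 4 × 1.38×10⁻²³ × 290 × 4.15×10³ = 6.64×10⁻¹⁷
R = (3.23×10⁻⁷)² / 6.64×10⁻¹⁷ = 1.57×10³ Ω = 1.57 kΩ

1.57 kΩ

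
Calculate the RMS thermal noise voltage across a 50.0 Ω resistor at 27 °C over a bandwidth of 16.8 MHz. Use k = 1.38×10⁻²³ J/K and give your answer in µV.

T = 27 °C + 273.15 = 300.15 K
V_n = √(4kTRB)
4kTRB = 4 × 1.38×10⁻²³ × 300.15 × 5.00×10¹ × 1.68×10⁷ = 1.39×10⁻¹¹ V²
V_n = √(1.39×10⁻¹¹) = 3.73×10⁻⁶ V = 3.73 µV

3.73 µV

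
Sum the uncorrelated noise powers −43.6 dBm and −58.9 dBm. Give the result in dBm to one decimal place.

−43.5 dBm

Convert to linear, add, convert back:
P₁ = 4.37×10⁻⁸ W, P₂ = 1.29×10⁻⁹ W
P_tot = 4.49×10⁻⁸ W → 10 log₁₀(P_tot / 10⁻³) = −43.5 dBm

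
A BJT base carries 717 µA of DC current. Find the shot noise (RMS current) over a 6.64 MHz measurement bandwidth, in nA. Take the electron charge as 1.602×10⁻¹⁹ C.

39.1 nA

I_n = √(2qI·B)
2qI·B = 2 × 1.602×10⁻¹⁹ × 7.17×10⁻⁴ × 6.64×10⁶ = 1.53×10⁻¹⁵ A²
I_n = √(1.53×10⁻¹⁵) = 3.91×10⁻⁸ A = 39.1 nA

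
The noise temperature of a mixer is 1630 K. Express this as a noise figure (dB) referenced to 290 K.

F = 1 + T_e/T₀ = 1 + 1630/290 = 6.62069
NF = 10 log₁₀(6.62069) = 8.21 dB

8.21 dB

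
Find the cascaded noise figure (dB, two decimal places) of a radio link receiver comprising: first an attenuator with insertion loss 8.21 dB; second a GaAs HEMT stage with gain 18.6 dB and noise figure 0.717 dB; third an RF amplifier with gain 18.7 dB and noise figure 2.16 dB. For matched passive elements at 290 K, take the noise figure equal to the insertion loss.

8.96 dB

Convert to linear (a loss of L dB is a gain of −L dB): F_i = 10^(NF_i/10), G_i = 10^(G_i,dB/10)
  Stage 1: F_1 = 10^(8.21/10) = 6.622, G_1 = 10^(−8.21/10) = 0.1510
  Stage 2: F_2 = 10^(0.717/10) = 1.180, G_2 = 10^(18.6/10) = 72.44
  Stage 3: F_3 = 10^(2.16/10) = 1.644, G_3 = 10^(18.7/10) = 74.13
Friis cascade:
  F = 6.622 + (1.180 − 1)/0.1510 + (1.644 − 1)/10.94 = 7.870
NF = 10 log₁₀(7.870) = 8.96 dB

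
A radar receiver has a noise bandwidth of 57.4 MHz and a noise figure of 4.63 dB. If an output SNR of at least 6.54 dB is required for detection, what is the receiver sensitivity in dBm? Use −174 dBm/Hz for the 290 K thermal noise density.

−85.2 dBm

Sensitivity = −174 + 10 log₁₀(B) + NF + SNR_min
= −174 + 77.59 + 4.63 + 6.54
= −85.24 dBm → −85.2 dBm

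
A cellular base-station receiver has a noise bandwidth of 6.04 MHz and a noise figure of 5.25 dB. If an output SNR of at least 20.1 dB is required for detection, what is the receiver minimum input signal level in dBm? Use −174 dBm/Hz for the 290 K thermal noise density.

−80.8 dBm

Sensitivity = −174 + 10 log₁₀(B) + NF + SNR_min
= −174 + 67.81 + 5.25 + 20.1
= −80.84 dBm → −80.8 dBm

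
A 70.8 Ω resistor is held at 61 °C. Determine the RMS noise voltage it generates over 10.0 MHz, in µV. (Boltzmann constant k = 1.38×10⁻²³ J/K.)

T = 61 °C + 273.15 = 334.15 K
V_n = √(4kTRB)
4kTRB = 4 × 1.38×10⁻²³ × 334.15 × 7.08×10¹ × 1.00×10⁷ = 1.31×10⁻¹¹ V²
V_n = √(1.31×10⁻¹¹) = 3.61×10⁻⁶ V = 3.61 µV

3.61 µV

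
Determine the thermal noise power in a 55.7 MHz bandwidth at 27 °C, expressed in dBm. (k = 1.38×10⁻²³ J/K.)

T = 27 °C + 273.15 = 300.15 K
P_n = kTB = 1.38×10⁻²³ × 300.15 × 5.57×10⁷ = 2.31×10⁻¹³ W
In dBm: 10 log₁₀(2.31×10⁻¹³ / 10⁻³) = −96.4 dBm

−96.4 dBm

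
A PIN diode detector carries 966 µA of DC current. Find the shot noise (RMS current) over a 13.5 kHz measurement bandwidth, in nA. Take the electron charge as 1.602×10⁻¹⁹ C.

2.04 nA

I_n = √(2qI·B)
2qI·B = 2 × 1.602×10⁻¹⁹ × 9.66×10⁻⁴ × 1.35×10⁴ = 4.18×10⁻¹⁸ A²
I_n = √(4.18×10⁻¹⁸) = 2.04×10⁻⁹ A = 2.04 nA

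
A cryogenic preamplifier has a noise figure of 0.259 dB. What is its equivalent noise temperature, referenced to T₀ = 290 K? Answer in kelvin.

17.8 K

F = 10^(0.259/10) = 1.06145
T_e = (F − 1)·T₀ = (1.06145 − 1) × 290 = 17.8 K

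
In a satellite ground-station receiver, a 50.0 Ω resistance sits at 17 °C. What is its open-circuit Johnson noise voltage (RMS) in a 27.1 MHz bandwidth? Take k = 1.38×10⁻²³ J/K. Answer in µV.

4.66 µV

T = 17 °C + 273.15 = 290.15 K
V_n = √(4kTRB)
4kTRB = 4 × 1.38×10⁻²³ × 290.15 × 5.00×10¹ × 2.71×10⁷ = 2.17×10⁻¹¹ V²
V_n = √(2.17×10⁻¹¹) = 4.66×10⁻⁶ V = 4.66 µV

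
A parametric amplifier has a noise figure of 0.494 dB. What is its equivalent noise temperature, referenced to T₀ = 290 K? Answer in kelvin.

34.9 K

F = 10^(0.494/10) = 1.12047
T_e = (F − 1)·T₀ = (1.12047 − 1) × 290 = 34.9 K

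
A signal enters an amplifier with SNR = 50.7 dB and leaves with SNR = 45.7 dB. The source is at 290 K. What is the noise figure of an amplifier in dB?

5.0 dB

NF (dB) = SNR_in(dB) − SNR_out(dB) when the source is at T₀
NF = 50.7 − 45.7 = 5.0 dB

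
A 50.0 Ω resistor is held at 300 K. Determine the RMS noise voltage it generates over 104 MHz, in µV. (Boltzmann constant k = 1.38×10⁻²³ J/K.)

9.28 µV

V_n = √(4kTRB)
4kTRB = 4 × 1.38×10⁻²³ × 300 × 5.00×10¹ × 1.04×10⁸ = 8.61×10⁻¹¹ V²
V_n = √(8.61×10⁻¹¹) = 9.28×10⁻⁶ V = 9.28 µV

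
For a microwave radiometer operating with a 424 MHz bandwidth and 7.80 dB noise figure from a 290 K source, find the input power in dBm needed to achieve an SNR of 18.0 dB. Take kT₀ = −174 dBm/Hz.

−61.9 dBm

Sensitivity = −174 + 10 log₁₀(B) + NF + SNR_min
= −174 + 86.27 + 7.80 + 18.0
= −61.93 dBm → −61.9 dBm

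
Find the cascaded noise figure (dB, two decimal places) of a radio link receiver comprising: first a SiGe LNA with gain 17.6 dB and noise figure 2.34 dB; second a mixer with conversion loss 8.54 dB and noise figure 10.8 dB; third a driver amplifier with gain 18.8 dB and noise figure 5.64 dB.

3.50 dB

Convert to linear (a loss of L dB is a gain of −L dB): F_i = 10^(NF_i/10), G_i = 10^(G_i,dB/10)
  Stage 1: F_1 = 10^(2.34/10) = 1.714, G_1 = 10^(17.6/10) = 57.54
  Stage 2: F_2 = 10^(10.8/10) = 12.02, G_2 = 10^(−8.54/10) = 0.1400
  Stage 3: F_3 = 10^(5.64/10) = 3.664, G_3 = 10^(18.8/10) = 75.86
Friis cascade:
  F = 1.714 + (12.02 − 1)/57.54 + (3.664 − 1)/8.054 = 2.236
NF = 10 log₁₀(2.236) = 3.50 dB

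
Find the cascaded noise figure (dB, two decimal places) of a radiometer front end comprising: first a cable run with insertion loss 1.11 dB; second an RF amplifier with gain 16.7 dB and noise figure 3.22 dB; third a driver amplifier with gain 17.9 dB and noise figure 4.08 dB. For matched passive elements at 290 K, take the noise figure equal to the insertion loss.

4.40 dB

Convert to linear (a loss of L dB is a gain of −L dB): F_i = 10^(NF_i/10), G_i = 10^(G_i,dB/10)
  Stage 1: F_1 = 10^(1.11/10) = 1.291, G_1 = 10^(−1.11/10) = 0.7745
  Stage 2: F_2 = 10^(3.22/10) = 2.099, G_2 = 10^(16.7/10) = 46.77
  Stage 3: F_3 = 10^(4.08/10) = 2.559, G_3 = 10^(17.9/10) = 61.66
Friis cascade:
  F = 1.291 + (2.099 − 1)/0.7745 + (2.559 − 1)/36.22 = 2.753
NF = 10 log₁₀(2.753) = 4.40 dB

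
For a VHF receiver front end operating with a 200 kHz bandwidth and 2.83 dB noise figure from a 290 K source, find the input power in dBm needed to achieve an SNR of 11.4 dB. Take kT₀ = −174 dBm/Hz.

Sensitivity = −174 + 10 log₁₀(B) + NF + SNR_min
= −174 + 53.01 + 2.83 + 11.4
= −106.76 dBm → −106.8 dBm

−106.8 dBm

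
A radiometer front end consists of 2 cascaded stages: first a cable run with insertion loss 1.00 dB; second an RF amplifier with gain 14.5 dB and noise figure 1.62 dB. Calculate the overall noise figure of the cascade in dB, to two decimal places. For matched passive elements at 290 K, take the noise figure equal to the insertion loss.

2.62 dB

Convert to linear (a loss of L dB is a gain of −L dB): F_i = 10^(NF_i/10), G_i = 10^(G_i,dB/10)
  Stage 1: F_1 = 10^(1.00/10) = 1.259, G_1 = 10^(−1.00/10) = 0.7943
  Stage 2: F_2 = 10^(1.62/10) = 1.452, G_2 = 10^(14.5/10) = 28.18
Friis cascade:
  F = 1.259 + (1.452 − 1)/0.7943 = 1.828
NF = 10 log₁₀(1.828) = 2.62 dB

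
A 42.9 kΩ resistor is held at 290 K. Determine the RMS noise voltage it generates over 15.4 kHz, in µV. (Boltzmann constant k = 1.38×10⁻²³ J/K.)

V_n = √(4kTRB)
4kTRB = 4 × 1.38×10⁻²³ × 290 × 4.29×10⁴ × 1.54×10⁴ = 1.06×10⁻¹¹ V²
V_n = √(1.06×10⁻¹¹) = 3.25×10⁻⁶ V = 3.25 µV

3.25 µV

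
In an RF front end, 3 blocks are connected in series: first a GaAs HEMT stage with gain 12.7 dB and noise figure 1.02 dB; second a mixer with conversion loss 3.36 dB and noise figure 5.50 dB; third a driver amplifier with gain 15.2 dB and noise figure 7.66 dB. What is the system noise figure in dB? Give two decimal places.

2.93 dB

Convert to linear (a loss of L dB is a gain of −L dB): F_i = 10^(NF_i/10), G_i = 10^(G_i,dB/10)
  Stage 1: F_1 = 10^(1.02/10) = 1.265, G_1 = 10^(12.7/10) = 18.62
  Stage 2: F_2 = 10^(5.50/10) = 3.548, G_2 = 10^(−3.36/10) = 0.4613
  Stage 3: F_3 = 10^(7.66/10) = 5.834, G_3 = 10^(15.2/10) = 33.11
Friis cascade:
  F = 1.265 + (3.548 − 1)/18.62 + (5.834 − 1)/8.590 = 1.964
NF = 10 log₁₀(1.964) = 2.93 dB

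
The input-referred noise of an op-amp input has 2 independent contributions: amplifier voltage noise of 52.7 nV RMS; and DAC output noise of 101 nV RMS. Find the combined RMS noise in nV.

Uncorrelated sources add in power (mean-square): V_tot = √(ΣV_i²)
V_tot = √[(5.27×10⁻⁸)² + (1.01×10⁻⁷)²] = 1.14×10⁻⁷ V = 114 nV

114 nV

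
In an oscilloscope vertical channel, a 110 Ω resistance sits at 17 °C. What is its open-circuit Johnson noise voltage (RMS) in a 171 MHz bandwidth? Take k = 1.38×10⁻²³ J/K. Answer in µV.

17.4 µV

T = 17 °C + 273.15 = 290.15 K
V_n = √(4kTRB)
4kTRB = 4 × 1.38×10⁻²³ × 290.15 × 1.10×10² × 1.71×10⁸ = 3.01×10⁻¹⁰ V²
V_n = √(3.01×10⁻¹⁰) = 1.74×10⁻⁵ V = 17.4 µV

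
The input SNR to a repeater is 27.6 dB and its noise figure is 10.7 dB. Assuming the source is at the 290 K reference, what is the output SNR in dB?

16.9 dB

By definition F = SNR_in/SNR_out, so in dB: SNR_out = SNR_in − NF
SNR_out = 27.6 − 10.7 = 16.9 dB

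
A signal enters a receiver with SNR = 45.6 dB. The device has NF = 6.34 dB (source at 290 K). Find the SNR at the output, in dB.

By definition F = SNR_in/SNR_out, so in dB: SNR_out = SNR_in − NF
SNR_out = 45.6 − 6.34 = 39.26 dB

39.26 dB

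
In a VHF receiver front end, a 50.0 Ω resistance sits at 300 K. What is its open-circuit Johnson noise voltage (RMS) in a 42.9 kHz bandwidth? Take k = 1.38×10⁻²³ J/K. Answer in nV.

188 nV

V_n = √(4kTRB)
4kTRB = 4 × 1.38×10⁻²³ × 300 × 5.00×10¹ × 4.29×10⁴ = 3.55×10⁻¹⁴ V²
V_n = √(3.55×10⁻¹⁴) = 1.88×10⁻⁷ V = 188 nV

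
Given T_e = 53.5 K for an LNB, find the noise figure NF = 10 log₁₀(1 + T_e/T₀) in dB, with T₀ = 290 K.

0.735 dB

F = 1 + T_e/T₀ = 1 + 53.5/290 = 1.18448
NF = 10 log₁₀(1.18448) = 0.735 dB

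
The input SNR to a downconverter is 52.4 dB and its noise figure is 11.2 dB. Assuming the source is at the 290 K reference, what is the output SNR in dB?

By definition F = SNR_in/SNR_out, so in dB: SNR_out = SNR_in − NF
SNR_out = 52.4 − 11.2 = 41.2 dB

41.2 dB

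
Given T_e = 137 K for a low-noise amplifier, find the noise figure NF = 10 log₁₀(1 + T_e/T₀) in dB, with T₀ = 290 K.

1.68 dB

F = 1 + T_e/T₀ = 1 + 137/290 = 1.47241
NF = 10 log₁₀(1.47241) = 1.68 dB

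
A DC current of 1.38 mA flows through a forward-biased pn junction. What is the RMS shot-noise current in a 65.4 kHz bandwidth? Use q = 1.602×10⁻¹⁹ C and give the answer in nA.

5.38 nA

I_n = √(2qI·B)
2qI·B = 2 × 1.602×10⁻¹⁹ × 1.38×10⁻³ × 6.54×10⁴ = 2.89×10⁻¹⁷ A²
I_n = √(2.89×10⁻¹⁷) = 5.38×10⁻⁹ A = 5.38 nA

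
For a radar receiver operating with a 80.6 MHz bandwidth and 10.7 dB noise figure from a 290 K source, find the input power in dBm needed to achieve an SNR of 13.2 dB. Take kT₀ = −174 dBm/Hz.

−71.0 dBm

Sensitivity = −174 + 10 log₁₀(B) + NF + SNR_min
= −174 + 79.06 + 10.7 + 13.2
= −71.04 dBm → −71.0 dBm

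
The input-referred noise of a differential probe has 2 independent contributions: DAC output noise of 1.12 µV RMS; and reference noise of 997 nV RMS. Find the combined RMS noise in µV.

Uncorrelated sources add in power (mean-square): V_tot = √(ΣV_i²)
V_tot = √[(1.12×10⁻⁶)² + (9.97×10⁻⁷)²] = 1.50×10⁻⁶ V = 1.50 µV

1.50 µV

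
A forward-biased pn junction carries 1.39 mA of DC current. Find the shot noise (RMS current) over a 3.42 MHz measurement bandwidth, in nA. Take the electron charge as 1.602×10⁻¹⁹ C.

39.0 nA

I_n = √(2qI·B)
2qI·B = 2 × 1.602×10⁻¹⁹ × 1.39×10⁻³ × 3.42×10⁶ = 1.52×10⁻¹⁵ A²
I_n = √(1.52×10⁻¹⁵) = 3.90×10⁻⁸ A = 39.0 nA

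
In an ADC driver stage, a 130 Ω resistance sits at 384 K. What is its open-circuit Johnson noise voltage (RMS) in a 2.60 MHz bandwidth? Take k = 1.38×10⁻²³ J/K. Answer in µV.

V_n = √(4kTRB)
4kTRB = 4 × 1.38×10⁻²³ × 384 × 1.30×10² × 2.60×10⁶ = 7.16×10⁻¹² V²
V_n = √(7.16×10⁻¹²) = 2.68×10⁻⁶ V = 2.68 µV

2.68 µV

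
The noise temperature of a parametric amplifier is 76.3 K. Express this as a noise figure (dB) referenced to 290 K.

F = 1 + T_e/T₀ = 1 + 76.3/290 = 1.2631
NF = 10 log₁₀(1.2631) = 1.01 dB

1.01 dB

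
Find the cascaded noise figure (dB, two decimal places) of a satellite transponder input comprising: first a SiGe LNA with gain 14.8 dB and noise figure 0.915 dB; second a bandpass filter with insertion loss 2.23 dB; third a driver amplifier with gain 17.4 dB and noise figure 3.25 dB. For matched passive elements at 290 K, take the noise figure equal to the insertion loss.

1.20 dB

Convert to linear (a loss of L dB is a gain of −L dB): F_i = 10^(NF_i/10), G_i = 10^(G_i,dB/10)
  Stage 1: F_1 = 10^(0.915/10) = 1.235, G_1 = 10^(14.8/10) = 30.20
  Stage 2: F_2 = 10^(2.23/10) = 1.671, G_2 = 10^(−2.23/10) = 0.5984
  Stage 3: F_3 = 10^(3.25/10) = 2.113, G_3 = 10^(17.4/10) = 54.95
Friis cascade:
  F = 1.235 + (1.671 − 1)/30.20 + (2.113 − 1)/18.07 = 1.318
NF = 10 log₁₀(1.318) = 1.20 dB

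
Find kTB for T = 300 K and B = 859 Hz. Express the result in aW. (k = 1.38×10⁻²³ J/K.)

P_n = kTB = 1.38×10⁻²³ × 300 × 8.59×10² = 3.56×10⁻¹⁸ W = 3.56 aW

3.56 aW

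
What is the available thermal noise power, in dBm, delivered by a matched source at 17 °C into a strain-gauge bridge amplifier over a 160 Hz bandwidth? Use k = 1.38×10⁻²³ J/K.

T = 17 °C + 273.15 = 290.15 K
P_n = kTB = 1.38×10⁻²³ × 290.15 × 1.60×10² = 6.41×10⁻¹⁹ W
In dBm: 10 log₁₀(6.41×10⁻¹⁹ / 10⁻³) = −151.9 dBm

−151.9 dBm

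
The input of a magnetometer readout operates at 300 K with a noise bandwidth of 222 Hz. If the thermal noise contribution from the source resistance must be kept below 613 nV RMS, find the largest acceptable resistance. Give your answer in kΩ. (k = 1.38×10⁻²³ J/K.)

Johnson–Nyquist: V_n = √(4kTRB) ⇒ R = V_n² / (4kTB)
4kTB = 4 × 1.38×10⁻²³ × 300 × 2.22×10² = 3.68×10⁻¹⁸
R = (6.13×10⁻⁷)² / 3.68×10⁻¹⁸ = 1.02×10⁵ Ω = 102 kΩ

102 kΩ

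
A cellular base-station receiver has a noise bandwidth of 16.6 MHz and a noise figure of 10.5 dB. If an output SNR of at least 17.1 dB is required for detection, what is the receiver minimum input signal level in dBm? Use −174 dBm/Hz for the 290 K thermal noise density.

Sensitivity = −174 + 10 log₁₀(B) + NF + SNR_min
= −174 + 72.2 + 10.5 + 17.1
= −74.2 dBm → −74.2 dBm

−74.2 dBm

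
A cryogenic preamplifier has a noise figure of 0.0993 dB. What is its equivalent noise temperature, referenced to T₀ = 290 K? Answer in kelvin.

6.71 K

F = 10^(0.0993/10) = 1.02313
T_e = (F − 1)·T₀ = (1.02313 − 1) × 290 = 6.71 K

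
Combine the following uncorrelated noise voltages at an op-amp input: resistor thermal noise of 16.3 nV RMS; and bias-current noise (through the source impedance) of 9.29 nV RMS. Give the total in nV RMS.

Uncorrelated sources add in power (mean-square): V_tot = √(ΣV_i²)
V_tot = √[(1.63×10⁻⁸)² + (9.29×10⁻⁹)²] = 1.88×10⁻⁸ V = 18.8 nV

18.8 nV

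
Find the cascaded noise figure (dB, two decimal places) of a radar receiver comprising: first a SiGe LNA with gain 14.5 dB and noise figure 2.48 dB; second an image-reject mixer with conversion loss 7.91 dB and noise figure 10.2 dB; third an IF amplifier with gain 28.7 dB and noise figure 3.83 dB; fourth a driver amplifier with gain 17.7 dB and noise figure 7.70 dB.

3.83 dB

Convert to linear (a loss of L dB is a gain of −L dB): F_i = 10^(NF_i/10), G_i = 10^(G_i,dB/10)
  Stage 1: F_1 = 10^(2.48/10) = 1.770, G_1 = 10^(14.5/10) = 28.18
  Stage 2: F_2 = 10^(10.2/10) = 10.47, G_2 = 10^(−7.91/10) = 0.1618
  Stage 3: F_3 = 10^(3.83/10) = 2.415, G_3 = 10^(28.7/10) = 741.3
  Stage 4: F_4 = 10^(7.70/10) = 5.888, G_4 = 10^(17.7/10) = 58.88
Friis cascade:
  F = 1.770 + (10.47 − 1)/28.18 + (2.415 − 1)/4.560 + (5.888 − 1)/3381 = 2.418
NF = 10 log₁₀(2.418) = 3.83 dB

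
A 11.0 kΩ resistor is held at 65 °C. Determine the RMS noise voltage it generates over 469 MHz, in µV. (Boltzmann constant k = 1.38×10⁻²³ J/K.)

T = 65 °C + 273.15 = 338.15 K
V_n = √(4kTRB)
4kTRB = 4 × 1.38×10⁻²³ × 338.15 × 1.10×10⁴ × 4.69×10⁸ = 9.63×10⁻⁸ V²
V_n = √(9.63×10⁻⁸) = 3.10×10⁻⁴ V = 310 µV

310 µV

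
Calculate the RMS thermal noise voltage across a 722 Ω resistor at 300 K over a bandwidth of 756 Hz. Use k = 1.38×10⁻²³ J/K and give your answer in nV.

95.1 nV

V_n = √(4kTRB)
4kTRB = 4 × 1.38×10⁻²³ × 300 × 7.22×10² × 7.56×10² = 9.04×10⁻¹⁵ V²
V_n = √(9.04×10⁻¹⁵) = 9.51×10⁻⁸ V = 95.1 nV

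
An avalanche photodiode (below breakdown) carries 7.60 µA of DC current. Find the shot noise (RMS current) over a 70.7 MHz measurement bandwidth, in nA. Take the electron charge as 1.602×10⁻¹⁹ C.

I_n = √(2qI·B)
2qI·B = 2 × 1.602×10⁻¹⁹ × 7.60×10⁻⁶ × 7.07×10⁷ = 1.72×10⁻¹⁶ A²
I_n = √(1.72×10⁻¹⁶) = 1.31×10⁻⁸ A = 13.1 nA

13.1 nA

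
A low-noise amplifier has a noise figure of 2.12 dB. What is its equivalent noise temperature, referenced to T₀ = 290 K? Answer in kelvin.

182 K

F = 10^(2.12/10) = 1.6293
T_e = (F − 1)·T₀ = (1.6293 − 1) × 290 = 182 K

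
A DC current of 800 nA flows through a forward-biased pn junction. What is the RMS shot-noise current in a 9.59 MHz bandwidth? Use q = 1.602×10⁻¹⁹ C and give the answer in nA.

I_n = √(2qI·B)
2qI·B = 2 × 1.602×10⁻¹⁹ × 8.00×10⁻⁷ × 9.59×10⁶ = 2.46×10⁻¹⁸ A²
I_n = √(2.46×10⁻¹⁸) = 1.57×10⁻⁹ A = 1.57 nA

1.57 nA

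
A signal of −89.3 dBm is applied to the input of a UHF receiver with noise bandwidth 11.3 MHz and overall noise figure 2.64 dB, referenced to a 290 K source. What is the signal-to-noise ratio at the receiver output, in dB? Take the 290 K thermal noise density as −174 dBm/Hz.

Noise floor: N = −174 + 10 log₁₀(B) + NF
10 log₁₀(1.13×10⁷) = 70.53 dB
N = −174 + 70.53 + 2.64 = −100.83 dBm
SNR = P_sig − N = −89.3 − (−100.83) = 11.53 dB → 11.5 dB

11.5 dB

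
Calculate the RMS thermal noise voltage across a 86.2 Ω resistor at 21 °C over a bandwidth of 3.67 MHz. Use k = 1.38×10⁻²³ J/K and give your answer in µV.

T = 21 °C + 273.15 = 294.15 K
V_n = √(4kTRB)
4kTRB = 4 × 1.38×10⁻²³ × 294.15 × 8.62×10¹ × 3.67×10⁶ = 5.14×10⁻¹² V²
V_n = √(5.14×10⁻¹²) = 2.27×10⁻⁶ V = 2.27 µV

2.27 µV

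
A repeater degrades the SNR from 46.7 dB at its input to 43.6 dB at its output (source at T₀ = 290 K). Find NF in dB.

NF (dB) = SNR_in(dB) − SNR_out(dB) when the source is at T₀
NF = 46.7 − 43.6 = 3.1 dB

3.1 dB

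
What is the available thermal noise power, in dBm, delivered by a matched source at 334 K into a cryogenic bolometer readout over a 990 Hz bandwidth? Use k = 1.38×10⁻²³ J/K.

P_n = kTB = 1.38×10⁻²³ × 334 × 9.90×10² = 4.56×10⁻¹⁸ W
In dBm: 10 log₁₀(4.56×10⁻¹⁸ / 10⁻³) = −143.4 dBm

−143.4 dBm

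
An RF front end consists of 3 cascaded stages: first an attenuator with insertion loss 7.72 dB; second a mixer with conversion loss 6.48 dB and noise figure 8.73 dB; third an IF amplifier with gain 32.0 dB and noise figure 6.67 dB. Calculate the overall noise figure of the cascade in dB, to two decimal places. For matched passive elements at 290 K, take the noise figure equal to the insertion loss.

Convert to linear (a loss of L dB is a gain of −L dB): F_i = 10^(NF_i/10), G_i = 10^(G_i,dB/10)
  Stage 1: F_1 = 10^(7.72/10) = 5.916, G_1 = 10^(−7.72/10) = 0.1690
  Stage 2: F_2 = 10^(8.73/10) = 7.464, G_2 = 10^(−6.48/10) = 0.2249
  Stage 3: F_3 = 10^(6.67/10) = 4.645, G_3 = 10^(32.0/10) = 1585
Friis cascade:
  F = 5.916 + (7.464 − 1)/0.1690 + (4.645 − 1)/0.03802 = 140.0
NF = 10 log₁₀(140.0) = 21.46 dB

21.46 dB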